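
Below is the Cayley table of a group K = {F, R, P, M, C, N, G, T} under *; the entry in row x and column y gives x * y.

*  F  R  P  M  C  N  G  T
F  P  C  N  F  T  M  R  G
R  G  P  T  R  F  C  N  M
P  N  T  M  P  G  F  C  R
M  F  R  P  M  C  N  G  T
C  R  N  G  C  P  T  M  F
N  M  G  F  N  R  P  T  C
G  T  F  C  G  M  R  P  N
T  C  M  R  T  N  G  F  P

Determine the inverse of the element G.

C

First locate the identity: row M matches the header, so M is the identity.
Scan row G for M: G * C = M. Hence G^(-1) = C.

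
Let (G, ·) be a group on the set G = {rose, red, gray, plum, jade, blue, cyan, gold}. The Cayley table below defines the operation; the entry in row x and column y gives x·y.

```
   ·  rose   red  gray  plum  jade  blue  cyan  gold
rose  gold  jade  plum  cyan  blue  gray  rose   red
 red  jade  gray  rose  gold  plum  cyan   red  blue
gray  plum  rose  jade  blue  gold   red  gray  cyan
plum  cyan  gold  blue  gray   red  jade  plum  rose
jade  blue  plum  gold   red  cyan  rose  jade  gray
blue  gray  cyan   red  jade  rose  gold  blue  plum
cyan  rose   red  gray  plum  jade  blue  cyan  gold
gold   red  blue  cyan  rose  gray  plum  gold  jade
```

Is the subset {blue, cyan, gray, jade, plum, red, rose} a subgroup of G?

No

blue·blue = gold, which is not in {blue, cyan, gray, jade, plum, red, rose}.
The subset is not closed under ·, so it is not a subgroup.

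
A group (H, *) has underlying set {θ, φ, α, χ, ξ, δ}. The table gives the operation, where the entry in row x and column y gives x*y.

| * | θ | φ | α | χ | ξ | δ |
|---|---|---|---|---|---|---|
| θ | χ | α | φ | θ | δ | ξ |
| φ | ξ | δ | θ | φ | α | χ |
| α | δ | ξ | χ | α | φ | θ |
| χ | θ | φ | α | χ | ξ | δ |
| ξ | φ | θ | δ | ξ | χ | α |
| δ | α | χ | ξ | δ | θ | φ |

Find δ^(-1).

φ

First locate the identity: row χ matches the header, so χ is the identity.
Scan row δ for χ: δ*φ = χ. Hence δ^(-1) = φ.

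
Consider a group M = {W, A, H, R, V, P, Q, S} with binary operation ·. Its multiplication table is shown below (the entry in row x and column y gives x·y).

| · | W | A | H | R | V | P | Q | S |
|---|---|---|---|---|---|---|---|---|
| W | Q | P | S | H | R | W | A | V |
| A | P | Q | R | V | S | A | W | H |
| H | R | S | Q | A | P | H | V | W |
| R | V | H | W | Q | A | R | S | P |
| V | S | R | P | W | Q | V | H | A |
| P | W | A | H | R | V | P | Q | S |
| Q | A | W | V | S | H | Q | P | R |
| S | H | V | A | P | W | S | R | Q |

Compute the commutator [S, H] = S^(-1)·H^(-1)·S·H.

Identity is P; from the table S^(-1) = R and H^(-1) = V.
R·V = A
A·S = H
H·H = Q

Q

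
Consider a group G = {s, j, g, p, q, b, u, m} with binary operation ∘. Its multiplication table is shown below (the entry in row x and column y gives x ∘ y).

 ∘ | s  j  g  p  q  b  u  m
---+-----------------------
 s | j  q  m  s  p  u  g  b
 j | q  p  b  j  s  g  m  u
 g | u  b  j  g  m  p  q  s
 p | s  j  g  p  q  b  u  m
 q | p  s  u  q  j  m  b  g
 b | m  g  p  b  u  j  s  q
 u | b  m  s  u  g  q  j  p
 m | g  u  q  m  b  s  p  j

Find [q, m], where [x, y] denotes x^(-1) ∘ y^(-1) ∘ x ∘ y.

j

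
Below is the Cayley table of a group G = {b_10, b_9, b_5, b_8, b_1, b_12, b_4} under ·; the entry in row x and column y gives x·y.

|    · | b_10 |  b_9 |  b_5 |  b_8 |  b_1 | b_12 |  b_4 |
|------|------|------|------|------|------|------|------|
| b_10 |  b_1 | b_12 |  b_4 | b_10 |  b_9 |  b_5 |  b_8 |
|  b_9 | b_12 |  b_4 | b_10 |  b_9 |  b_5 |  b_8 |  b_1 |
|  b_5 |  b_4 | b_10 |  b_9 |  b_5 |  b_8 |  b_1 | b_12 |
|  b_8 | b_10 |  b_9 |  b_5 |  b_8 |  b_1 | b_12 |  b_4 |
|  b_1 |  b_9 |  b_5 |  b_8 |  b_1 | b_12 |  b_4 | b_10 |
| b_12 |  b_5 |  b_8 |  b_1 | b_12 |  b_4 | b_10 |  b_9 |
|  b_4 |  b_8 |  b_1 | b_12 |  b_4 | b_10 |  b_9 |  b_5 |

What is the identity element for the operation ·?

The identity e satisfies e·x = x for all x, so its row in the table reproduces the column headers.
Row b_8 reads: b_10, b_9, b_5, b_8, b_1, b_12, b_4 — exactly the header order. So b_8 is the identity.

b_8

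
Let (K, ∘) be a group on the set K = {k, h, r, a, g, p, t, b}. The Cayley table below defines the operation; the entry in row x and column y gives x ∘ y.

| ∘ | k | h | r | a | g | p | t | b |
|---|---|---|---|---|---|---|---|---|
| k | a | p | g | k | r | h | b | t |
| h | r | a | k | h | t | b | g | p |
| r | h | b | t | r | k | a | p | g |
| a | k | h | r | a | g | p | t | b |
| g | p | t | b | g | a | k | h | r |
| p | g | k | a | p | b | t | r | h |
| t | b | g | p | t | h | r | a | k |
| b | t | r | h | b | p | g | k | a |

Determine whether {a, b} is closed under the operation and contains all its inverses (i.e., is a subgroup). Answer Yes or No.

Yes

{a, b} contains the identity a.
Checking products: every product of two elements of {a, b} (read from the table) lies in {a, b}, so the set is closed.
In a finite group, a nonempty closed subset is a subgroup. So {a, b} ≤ K.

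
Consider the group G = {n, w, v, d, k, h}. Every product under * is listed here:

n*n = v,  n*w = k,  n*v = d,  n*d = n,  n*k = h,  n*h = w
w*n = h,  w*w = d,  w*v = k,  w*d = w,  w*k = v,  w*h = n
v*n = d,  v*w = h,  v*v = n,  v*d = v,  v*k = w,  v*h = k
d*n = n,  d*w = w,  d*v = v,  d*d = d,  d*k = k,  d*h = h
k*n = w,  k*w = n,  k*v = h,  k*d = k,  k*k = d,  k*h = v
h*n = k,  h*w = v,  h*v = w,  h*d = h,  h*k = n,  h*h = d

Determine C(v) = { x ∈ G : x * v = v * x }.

{d, n, v}

Compare row v with column v entry by entry.
n * v = d = v * n, so n commutes with v.
h * v = w but v * h = k, so h does not.
Collecting the elements that commute with v: C(v) = {d, n, v}.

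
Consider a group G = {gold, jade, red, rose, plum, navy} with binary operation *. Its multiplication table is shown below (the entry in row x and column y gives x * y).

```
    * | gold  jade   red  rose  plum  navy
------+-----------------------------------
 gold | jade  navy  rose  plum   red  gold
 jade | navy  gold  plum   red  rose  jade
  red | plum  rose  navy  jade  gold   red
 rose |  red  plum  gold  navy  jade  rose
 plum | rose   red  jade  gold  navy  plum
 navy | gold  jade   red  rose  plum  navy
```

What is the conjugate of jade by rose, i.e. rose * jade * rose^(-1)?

The identity is navy. In row rose, the entry navy sits in column rose, so rose^(-1) = rose.
rose * jade = plum
plum * rose = gold

gold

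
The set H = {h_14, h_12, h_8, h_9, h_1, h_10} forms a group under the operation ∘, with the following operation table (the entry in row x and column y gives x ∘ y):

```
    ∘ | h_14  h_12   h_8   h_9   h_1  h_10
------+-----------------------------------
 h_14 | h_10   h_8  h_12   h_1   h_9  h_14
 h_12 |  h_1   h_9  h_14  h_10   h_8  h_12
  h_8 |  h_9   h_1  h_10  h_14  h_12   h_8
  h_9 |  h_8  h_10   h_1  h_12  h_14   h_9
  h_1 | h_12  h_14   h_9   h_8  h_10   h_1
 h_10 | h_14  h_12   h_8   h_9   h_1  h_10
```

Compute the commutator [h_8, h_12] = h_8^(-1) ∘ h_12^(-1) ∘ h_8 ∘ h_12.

h_9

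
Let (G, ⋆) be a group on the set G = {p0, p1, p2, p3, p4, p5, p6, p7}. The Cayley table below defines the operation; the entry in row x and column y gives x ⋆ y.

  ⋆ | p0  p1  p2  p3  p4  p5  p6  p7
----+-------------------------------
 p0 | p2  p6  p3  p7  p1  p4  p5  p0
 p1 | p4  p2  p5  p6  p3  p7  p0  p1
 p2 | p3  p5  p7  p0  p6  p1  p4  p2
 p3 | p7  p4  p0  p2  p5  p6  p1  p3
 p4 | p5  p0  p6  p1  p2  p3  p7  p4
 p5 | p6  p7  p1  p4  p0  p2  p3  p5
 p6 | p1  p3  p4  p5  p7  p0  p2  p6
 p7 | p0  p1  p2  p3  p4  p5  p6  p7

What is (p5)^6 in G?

p5^1 = p5
p5^2 = p5 ⋆ p5 = p2
p5^3 = p2 ⋆ p5 = p1
p5^4 = p1 ⋆ p5 = p7
p5^5 = p7 ⋆ p5 = p5
p5^6 = p5 ⋆ p5 = p2
(Structurally, G here is isomorphic to the quaternion group Q_8.)

p2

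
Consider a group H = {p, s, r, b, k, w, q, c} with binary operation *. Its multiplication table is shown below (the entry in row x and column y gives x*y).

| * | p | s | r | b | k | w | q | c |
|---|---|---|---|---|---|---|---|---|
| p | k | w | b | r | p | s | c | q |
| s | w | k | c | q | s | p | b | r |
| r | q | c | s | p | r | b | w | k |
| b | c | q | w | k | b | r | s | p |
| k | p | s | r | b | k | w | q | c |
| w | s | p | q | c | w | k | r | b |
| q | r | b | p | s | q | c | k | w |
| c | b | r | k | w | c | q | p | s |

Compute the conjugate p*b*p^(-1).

q

The identity is k. In row p, the entry k sits in column p, so p^(-1) = p.
p*b = r
r*p = q
(Structurally, H here is isomorphic to the dihedral group D_4.)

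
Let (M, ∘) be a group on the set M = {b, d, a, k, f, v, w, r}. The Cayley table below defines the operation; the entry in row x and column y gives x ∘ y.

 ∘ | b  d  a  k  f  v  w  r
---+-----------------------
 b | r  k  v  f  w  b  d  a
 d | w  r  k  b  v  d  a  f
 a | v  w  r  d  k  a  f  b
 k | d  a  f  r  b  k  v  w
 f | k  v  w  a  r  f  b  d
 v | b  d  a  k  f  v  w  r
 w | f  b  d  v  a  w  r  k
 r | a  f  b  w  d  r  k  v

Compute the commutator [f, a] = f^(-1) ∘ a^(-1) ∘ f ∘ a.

Identity is v; from the table f^(-1) = d and a^(-1) = b.
d ∘ b = w
w ∘ f = a
a ∘ a = r

r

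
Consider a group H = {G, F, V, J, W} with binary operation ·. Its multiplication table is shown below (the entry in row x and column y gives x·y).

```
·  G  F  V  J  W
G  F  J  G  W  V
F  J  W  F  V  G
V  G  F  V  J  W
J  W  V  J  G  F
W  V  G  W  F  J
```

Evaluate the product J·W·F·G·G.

J·W = F
F·F = W
W·G = V
V·G = G

G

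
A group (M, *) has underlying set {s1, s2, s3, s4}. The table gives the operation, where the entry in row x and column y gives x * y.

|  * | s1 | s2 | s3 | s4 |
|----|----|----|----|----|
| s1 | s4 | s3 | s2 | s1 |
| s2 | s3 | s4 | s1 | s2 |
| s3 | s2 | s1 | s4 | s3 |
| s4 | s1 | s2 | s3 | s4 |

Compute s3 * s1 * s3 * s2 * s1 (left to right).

s3 * s1 = s2
s2 * s3 = s1
s1 * s2 = s3
s3 * s1 = s2
(Structurally, M here is isomorphic to the Klein four-group V_4.)

s2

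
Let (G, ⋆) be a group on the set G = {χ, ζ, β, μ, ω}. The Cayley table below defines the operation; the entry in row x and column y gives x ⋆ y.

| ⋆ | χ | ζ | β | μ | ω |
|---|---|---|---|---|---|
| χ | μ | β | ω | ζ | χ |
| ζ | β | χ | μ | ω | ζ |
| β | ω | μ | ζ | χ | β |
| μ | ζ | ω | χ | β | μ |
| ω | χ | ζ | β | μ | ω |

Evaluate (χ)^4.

χ^1 = χ
χ^2 = χ ⋆ χ = μ
χ^3 = μ ⋆ χ = ζ
χ^4 = ζ ⋆ χ = β

β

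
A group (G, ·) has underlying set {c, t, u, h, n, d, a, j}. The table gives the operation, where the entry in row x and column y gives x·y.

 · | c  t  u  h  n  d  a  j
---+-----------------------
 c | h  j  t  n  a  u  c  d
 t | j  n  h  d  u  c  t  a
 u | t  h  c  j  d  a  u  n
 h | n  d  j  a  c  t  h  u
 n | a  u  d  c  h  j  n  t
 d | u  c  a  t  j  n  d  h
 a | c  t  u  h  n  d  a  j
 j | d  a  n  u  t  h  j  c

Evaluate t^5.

d

t^1 = t
t^2 = t·t = n
t^3 = n·t = u
t^4 = u·t = h
t^5 = h·t = d
(Structurally, G here is isomorphic to the cyclic group Z_8.)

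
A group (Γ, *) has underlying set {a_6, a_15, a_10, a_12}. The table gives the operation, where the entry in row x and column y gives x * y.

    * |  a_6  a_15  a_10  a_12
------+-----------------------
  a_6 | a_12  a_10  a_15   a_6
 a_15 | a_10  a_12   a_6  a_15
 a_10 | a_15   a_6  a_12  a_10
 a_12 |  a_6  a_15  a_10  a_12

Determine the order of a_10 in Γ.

2

The identity element is a_12 (its row matches the header).
a_10^1 = a_10
a_10^2 = a_10 * a_10 = a_12
The first power of a_10 equal to the identity is a_10^2, so ord(a_10) = 2.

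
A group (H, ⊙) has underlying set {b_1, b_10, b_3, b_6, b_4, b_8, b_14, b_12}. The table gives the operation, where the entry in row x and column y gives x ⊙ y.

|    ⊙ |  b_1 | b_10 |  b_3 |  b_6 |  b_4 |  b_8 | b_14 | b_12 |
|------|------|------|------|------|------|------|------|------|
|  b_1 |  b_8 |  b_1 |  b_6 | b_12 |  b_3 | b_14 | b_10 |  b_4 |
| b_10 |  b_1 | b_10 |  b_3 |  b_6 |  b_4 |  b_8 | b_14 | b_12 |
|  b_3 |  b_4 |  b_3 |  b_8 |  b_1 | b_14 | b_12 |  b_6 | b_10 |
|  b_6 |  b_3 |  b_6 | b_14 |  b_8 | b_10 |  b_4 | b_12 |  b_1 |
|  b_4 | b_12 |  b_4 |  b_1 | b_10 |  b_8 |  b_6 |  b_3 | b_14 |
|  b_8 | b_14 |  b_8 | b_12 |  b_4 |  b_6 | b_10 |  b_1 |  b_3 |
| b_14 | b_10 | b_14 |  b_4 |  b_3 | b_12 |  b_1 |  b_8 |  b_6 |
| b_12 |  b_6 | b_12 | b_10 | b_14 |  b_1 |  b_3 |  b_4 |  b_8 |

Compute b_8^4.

b_8^1 = b_8
b_8^2 = b_8 ⊙ b_8 = b_10
b_8^3 = b_10 ⊙ b_8 = b_8
b_8^4 = b_8 ⊙ b_8 = b_10
(Structurally, H here is isomorphic to the quaternion group Q_8.)

b_10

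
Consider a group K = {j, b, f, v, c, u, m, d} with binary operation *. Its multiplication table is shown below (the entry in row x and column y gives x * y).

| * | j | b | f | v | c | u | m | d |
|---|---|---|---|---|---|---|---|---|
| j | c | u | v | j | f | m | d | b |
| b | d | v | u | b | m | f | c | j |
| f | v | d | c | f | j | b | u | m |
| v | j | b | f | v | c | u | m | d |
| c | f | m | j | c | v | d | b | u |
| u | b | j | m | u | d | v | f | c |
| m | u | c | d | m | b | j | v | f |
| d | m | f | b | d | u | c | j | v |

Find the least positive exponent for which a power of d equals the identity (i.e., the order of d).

The identity element is v (its row matches the header).
d^1 = d
d^2 = d * d = v
The first power of d equal to the identity is d^2, so ord(d) = 2.
(Structurally, K here is isomorphic to the dihedral group D_4.)

2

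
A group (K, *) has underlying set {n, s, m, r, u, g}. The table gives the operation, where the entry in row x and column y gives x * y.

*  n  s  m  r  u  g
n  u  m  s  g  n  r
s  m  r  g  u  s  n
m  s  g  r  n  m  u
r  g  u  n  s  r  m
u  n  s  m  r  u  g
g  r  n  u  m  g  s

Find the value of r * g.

m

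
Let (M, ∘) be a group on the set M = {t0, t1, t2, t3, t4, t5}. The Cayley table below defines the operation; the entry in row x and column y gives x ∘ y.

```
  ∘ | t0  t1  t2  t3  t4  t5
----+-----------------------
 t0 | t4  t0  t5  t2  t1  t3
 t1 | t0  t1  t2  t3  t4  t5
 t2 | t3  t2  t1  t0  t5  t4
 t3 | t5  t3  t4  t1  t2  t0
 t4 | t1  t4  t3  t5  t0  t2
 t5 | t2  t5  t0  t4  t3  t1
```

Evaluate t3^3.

t3

t3^1 = t3
t3^2 = t3 ∘ t3 = t1
t3^3 = t1 ∘ t3 = t3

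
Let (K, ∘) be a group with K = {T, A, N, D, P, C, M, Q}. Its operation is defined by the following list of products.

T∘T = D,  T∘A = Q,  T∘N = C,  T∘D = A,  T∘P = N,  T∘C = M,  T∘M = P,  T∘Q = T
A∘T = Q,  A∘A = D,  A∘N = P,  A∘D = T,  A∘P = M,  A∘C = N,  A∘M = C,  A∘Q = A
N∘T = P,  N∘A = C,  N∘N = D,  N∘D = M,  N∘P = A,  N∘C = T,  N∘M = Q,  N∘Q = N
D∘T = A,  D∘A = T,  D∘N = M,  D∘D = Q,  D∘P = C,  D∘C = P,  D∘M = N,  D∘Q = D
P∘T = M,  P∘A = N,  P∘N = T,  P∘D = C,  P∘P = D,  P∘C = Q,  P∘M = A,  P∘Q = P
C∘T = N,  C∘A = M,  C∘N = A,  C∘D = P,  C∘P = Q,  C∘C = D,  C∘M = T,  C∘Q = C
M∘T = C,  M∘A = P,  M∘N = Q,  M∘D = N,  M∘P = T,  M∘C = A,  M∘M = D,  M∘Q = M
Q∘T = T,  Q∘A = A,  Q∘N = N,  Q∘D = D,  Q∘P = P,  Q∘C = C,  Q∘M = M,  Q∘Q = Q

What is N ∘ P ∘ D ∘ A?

N ∘ P = A
A ∘ D = T
T ∘ A = Q

Q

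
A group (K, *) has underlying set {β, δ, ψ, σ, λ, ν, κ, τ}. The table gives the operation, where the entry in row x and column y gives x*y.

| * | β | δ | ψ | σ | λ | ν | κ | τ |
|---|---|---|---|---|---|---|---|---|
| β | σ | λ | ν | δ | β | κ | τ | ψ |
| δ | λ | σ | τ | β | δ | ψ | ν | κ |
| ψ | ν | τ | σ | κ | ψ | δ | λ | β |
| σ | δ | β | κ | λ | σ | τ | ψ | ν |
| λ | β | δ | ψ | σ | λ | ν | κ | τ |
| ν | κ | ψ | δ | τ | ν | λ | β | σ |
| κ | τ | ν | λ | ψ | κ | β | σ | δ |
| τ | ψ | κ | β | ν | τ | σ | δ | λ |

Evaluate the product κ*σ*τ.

β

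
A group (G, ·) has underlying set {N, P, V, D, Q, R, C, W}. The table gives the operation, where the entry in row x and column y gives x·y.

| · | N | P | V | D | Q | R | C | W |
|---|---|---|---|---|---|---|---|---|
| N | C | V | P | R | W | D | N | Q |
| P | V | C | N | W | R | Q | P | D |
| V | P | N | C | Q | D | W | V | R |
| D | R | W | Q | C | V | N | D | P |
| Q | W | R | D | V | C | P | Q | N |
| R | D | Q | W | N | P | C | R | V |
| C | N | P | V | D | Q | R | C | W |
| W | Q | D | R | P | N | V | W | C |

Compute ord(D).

The identity element is C (its row matches the header).
D^1 = D
D^2 = D·D = C
The first power of D equal to the identity is D^2, so ord(D) = 2.
(Structurally, G here is isomorphic to the elementary abelian group (Z_2)^3.)

2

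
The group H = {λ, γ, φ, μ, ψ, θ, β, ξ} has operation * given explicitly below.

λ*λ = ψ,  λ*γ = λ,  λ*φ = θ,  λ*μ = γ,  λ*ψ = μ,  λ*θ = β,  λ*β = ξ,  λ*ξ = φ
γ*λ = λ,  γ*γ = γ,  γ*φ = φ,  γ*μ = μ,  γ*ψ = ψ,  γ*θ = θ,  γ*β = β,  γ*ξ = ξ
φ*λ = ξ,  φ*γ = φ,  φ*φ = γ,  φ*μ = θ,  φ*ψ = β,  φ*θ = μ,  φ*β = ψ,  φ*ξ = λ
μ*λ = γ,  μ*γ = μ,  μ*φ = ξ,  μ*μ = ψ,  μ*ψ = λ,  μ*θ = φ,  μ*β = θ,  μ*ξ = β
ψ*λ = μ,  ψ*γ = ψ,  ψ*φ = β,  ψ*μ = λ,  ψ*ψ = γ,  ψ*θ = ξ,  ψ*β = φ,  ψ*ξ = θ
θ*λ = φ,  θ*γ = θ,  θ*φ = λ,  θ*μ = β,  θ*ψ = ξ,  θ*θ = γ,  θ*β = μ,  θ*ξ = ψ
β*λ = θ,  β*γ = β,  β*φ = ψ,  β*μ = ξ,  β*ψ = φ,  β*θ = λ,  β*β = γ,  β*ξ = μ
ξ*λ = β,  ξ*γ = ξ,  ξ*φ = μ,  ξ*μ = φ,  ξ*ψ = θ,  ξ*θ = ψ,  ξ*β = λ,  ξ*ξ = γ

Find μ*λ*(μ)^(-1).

λ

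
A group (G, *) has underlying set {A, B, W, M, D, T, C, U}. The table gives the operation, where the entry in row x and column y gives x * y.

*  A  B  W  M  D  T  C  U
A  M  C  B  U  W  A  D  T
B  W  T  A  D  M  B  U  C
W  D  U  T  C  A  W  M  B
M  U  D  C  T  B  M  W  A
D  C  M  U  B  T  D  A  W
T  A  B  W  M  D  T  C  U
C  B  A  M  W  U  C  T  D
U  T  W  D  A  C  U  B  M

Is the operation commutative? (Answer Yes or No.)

U * C = B but C * U = D.
Since U and C do not commute, G is not abelian.

No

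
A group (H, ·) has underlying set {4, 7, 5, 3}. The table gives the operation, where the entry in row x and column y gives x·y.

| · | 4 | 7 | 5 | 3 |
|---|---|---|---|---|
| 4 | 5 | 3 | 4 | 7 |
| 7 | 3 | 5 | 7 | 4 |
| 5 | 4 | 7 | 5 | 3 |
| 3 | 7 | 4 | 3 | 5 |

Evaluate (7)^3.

7^1 = 7
7^2 = 7·7 = 5
7^3 = 5·7 = 7

7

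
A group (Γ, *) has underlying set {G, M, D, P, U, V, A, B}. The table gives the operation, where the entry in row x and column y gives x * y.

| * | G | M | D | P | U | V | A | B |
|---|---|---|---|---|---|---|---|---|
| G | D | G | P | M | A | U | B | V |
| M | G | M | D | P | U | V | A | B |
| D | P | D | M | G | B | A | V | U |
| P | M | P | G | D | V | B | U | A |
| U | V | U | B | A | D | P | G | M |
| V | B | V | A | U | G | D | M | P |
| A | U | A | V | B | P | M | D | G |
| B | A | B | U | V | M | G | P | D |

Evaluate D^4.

M

D^1 = D
D^2 = D * D = M
D^3 = M * D = D
D^4 = D * D = M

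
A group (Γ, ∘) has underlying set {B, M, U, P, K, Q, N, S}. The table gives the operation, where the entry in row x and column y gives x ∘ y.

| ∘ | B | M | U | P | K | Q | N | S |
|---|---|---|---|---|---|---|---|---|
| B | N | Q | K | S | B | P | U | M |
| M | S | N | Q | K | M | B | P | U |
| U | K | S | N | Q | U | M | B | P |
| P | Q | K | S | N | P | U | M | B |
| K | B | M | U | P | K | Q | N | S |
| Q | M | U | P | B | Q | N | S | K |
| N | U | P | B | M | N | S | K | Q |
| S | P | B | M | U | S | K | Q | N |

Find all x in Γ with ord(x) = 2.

Identity is K. Compute the order of each non-identity element by repeated multiplication:
  B: B → N → U → K  (order 4)
  M: M → N → P → K  (order 4)
  U: U → N → B → K  (order 4)
  P: P → N → M → K  (order 4)
  Q: Q → N → S → K  (order 4)
  N: N → K  (order 2)
  S: S → N → Q → K  (order 4)
Elements of order 2: {N}.

{N}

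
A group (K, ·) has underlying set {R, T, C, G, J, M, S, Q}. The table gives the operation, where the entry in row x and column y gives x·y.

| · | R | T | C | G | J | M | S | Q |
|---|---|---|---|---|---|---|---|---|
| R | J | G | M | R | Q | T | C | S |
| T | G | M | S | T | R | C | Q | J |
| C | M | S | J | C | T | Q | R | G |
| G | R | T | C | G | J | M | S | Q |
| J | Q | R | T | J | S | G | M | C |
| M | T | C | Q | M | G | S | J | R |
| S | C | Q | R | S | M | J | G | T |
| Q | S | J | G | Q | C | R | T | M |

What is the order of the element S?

2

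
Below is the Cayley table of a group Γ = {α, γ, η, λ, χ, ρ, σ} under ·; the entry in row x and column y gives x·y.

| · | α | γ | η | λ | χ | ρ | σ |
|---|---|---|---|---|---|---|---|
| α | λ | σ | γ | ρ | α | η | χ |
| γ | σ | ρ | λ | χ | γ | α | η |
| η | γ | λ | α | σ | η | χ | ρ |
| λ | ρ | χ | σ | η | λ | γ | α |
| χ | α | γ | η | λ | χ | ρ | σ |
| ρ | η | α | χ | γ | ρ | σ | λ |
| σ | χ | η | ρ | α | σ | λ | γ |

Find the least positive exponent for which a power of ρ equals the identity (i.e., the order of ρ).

7

The identity element is χ (its row matches the header).
ρ^1 = ρ
ρ^2 = ρ·ρ = σ
ρ^3 = σ·ρ = λ
ρ^4 = λ·ρ = γ
ρ^5 = γ·ρ = α
ρ^6 = α·ρ = η
ρ^7 = η·ρ = χ
The first power of ρ equal to the identity is ρ^7, so ord(ρ) = 7.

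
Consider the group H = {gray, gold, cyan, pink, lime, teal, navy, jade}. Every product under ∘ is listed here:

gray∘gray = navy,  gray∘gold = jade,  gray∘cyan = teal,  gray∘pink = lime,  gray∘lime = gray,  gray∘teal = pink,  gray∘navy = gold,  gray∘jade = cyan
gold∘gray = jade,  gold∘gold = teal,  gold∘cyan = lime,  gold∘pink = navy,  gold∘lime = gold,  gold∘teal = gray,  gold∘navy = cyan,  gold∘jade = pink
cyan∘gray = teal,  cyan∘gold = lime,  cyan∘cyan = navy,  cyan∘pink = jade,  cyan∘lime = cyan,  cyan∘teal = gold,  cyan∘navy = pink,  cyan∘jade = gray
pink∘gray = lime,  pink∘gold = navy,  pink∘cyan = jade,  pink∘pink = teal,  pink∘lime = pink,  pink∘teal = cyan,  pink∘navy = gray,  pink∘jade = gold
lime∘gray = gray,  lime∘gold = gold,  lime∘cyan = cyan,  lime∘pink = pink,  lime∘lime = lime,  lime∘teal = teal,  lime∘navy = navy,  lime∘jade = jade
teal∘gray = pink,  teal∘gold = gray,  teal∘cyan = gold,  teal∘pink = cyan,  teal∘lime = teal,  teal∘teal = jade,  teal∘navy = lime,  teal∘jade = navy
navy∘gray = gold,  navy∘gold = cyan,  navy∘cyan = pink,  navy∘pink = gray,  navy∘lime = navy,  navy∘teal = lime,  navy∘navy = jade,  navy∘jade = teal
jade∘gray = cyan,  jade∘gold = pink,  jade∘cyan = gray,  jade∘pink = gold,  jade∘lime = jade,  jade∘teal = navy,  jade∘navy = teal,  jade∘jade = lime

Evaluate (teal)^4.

teal^1 = teal
teal^2 = teal ∘ teal = jade
teal^3 = jade ∘ teal = navy
teal^4 = navy ∘ teal = lime

lime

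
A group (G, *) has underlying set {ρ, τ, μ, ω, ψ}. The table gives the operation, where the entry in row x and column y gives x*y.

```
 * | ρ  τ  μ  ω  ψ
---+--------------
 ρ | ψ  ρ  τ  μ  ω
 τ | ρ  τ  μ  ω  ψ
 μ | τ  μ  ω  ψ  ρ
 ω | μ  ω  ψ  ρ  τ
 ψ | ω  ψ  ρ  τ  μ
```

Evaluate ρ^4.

μ

ρ^1 = ρ
ρ^2 = ρ*ρ = ψ
ρ^3 = ψ*ρ = ω
ρ^4 = ω*ρ = μ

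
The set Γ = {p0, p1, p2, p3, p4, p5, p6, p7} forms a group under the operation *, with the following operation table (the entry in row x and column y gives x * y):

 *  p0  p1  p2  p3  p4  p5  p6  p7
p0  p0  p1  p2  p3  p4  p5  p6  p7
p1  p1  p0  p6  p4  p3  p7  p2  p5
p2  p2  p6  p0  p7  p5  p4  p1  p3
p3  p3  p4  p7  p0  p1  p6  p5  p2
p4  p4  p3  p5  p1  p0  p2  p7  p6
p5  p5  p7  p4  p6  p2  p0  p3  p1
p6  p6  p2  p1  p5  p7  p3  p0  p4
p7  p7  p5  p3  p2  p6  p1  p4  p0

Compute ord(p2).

2

The identity element is p0 (its row matches the header).
p2^1 = p2
p2^2 = p2 * p2 = p0
The first power of p2 equal to the identity is p2^2, so ord(p2) = 2.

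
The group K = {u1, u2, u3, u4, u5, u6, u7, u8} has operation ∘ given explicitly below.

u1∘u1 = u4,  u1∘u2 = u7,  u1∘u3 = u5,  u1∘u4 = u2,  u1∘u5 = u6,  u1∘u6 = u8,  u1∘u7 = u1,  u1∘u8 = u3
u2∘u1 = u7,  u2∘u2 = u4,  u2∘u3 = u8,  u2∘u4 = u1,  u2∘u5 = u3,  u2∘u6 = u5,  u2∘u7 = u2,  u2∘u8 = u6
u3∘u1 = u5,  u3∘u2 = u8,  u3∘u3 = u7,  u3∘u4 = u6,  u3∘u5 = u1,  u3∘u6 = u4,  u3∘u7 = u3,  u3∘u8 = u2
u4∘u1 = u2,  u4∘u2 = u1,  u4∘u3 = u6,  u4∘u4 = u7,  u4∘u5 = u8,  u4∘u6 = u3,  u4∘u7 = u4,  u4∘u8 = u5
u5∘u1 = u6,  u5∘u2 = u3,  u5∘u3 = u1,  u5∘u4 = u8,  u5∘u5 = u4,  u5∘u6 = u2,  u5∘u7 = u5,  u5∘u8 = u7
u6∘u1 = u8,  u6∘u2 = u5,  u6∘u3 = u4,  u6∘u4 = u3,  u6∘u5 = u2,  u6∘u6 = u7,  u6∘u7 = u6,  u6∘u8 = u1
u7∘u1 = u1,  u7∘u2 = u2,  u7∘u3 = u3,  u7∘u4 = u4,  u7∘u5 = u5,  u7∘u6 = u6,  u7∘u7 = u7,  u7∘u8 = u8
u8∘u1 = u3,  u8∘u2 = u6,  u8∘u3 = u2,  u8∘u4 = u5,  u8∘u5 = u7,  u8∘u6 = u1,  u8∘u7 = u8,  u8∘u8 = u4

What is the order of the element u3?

The identity element is u7 (its row matches the header).
u3^1 = u3
u3^2 = u3 ∘ u3 = u7
The first power of u3 equal to the identity is u3^2, so ord(u3) = 2.

2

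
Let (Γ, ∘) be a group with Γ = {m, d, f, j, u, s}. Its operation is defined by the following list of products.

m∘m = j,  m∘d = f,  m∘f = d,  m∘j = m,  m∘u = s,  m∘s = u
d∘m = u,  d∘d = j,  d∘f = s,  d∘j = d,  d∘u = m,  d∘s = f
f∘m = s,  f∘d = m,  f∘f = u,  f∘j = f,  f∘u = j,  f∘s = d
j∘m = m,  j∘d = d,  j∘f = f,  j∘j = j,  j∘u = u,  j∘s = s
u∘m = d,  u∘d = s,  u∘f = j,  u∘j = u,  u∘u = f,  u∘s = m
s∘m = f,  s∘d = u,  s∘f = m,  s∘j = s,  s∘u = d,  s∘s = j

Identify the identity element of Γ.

j

The identity e satisfies e ∘ x = x for all x, so its row in the table reproduces the column headers.
Row j reads: m, d, f, j, u, s — exactly the header order. So j is the identity.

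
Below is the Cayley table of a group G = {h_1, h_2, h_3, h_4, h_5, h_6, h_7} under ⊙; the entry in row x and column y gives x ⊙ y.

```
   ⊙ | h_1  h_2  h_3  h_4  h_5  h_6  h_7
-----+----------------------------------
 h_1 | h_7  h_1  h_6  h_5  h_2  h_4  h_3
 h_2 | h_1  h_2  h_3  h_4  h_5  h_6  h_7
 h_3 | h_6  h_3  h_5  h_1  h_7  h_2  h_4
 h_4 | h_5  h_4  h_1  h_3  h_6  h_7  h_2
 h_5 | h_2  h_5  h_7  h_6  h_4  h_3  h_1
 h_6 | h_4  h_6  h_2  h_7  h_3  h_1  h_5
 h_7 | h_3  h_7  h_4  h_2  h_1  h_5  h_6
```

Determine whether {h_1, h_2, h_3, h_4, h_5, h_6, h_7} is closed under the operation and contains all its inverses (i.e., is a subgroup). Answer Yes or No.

Yes

{h_1, h_2, h_3, h_4, h_5, h_6, h_7} contains the identity h_2.
Checking products: every product of two elements of {h_1, h_2, h_3, h_4, h_5, h_6, h_7} (read from the table) lies in {h_1, h_2, h_3, h_4, h_5, h_6, h_7}, so the set is closed.
In a finite group, a nonempty closed subset is a subgroup. So {h_1, h_2, h_3, h_4, h_5, h_6, h_7} ≤ G.
(Structurally, G here is isomorphic to the cyclic group Z_7.)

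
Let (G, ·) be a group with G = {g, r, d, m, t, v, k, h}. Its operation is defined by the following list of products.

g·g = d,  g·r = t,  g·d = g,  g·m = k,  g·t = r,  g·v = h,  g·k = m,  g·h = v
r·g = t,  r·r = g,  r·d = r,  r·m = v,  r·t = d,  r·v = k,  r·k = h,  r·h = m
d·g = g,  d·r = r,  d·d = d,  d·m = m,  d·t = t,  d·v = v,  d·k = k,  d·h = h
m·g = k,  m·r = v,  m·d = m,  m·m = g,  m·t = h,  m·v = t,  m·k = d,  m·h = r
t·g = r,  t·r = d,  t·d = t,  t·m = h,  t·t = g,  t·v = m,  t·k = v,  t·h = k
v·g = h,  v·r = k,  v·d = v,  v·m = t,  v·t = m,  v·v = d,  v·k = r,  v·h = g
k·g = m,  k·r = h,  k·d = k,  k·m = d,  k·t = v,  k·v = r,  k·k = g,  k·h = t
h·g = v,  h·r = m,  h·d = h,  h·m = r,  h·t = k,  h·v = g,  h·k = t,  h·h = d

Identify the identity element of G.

The identity e satisfies e·x = x for all x, so its row in the table reproduces the column headers.
Row d reads: g, r, d, m, t, v, k, h — exactly the header order. So d is the identity.

d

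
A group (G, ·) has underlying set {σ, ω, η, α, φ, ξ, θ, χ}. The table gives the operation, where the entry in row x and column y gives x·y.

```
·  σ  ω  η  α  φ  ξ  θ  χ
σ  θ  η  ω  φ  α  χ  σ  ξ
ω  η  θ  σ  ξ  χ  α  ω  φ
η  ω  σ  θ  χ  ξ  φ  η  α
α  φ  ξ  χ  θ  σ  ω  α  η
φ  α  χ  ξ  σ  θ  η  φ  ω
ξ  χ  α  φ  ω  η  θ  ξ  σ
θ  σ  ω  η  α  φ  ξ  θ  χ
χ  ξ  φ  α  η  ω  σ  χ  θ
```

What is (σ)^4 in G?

θ

σ^1 = σ
σ^2 = σ·σ = θ
σ^3 = θ·σ = σ
σ^4 = σ·σ = θ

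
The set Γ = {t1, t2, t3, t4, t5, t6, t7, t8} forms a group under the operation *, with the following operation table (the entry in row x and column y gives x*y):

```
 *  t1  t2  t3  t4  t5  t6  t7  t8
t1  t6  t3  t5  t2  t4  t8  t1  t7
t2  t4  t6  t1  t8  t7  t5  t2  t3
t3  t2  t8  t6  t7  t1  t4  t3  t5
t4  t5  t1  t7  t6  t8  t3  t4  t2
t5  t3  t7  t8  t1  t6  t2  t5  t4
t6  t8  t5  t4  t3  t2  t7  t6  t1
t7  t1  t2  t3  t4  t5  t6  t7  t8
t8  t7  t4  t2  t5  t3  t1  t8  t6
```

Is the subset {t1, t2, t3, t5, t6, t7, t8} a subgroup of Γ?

No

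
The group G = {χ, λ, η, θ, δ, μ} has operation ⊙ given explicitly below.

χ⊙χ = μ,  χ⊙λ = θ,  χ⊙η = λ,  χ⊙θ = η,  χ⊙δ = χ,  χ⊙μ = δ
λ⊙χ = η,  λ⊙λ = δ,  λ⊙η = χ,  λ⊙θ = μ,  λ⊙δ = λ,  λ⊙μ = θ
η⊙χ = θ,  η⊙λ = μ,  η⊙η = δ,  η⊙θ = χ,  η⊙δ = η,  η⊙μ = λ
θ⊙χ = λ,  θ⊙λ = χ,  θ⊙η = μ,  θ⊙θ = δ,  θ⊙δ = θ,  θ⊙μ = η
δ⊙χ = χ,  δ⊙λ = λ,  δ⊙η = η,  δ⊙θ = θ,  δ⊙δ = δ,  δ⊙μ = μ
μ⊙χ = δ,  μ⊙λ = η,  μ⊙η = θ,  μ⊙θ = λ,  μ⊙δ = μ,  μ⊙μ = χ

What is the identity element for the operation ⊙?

δ

The identity e satisfies e ⊙ x = x for all x, so its row in the table reproduces the column headers.
Row δ reads: χ, λ, η, θ, δ, μ — exactly the header order. So δ is the identity.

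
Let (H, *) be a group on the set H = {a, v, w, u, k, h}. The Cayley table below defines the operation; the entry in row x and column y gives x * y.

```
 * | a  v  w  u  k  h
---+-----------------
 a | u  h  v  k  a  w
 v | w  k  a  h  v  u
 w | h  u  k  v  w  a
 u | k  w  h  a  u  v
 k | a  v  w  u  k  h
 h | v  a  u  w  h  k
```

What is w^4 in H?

w^1 = w
w^2 = w * w = k
w^3 = k * w = w
w^4 = w * w = k
(Structurally, H here is isomorphic to the symmetric group S_3.)

k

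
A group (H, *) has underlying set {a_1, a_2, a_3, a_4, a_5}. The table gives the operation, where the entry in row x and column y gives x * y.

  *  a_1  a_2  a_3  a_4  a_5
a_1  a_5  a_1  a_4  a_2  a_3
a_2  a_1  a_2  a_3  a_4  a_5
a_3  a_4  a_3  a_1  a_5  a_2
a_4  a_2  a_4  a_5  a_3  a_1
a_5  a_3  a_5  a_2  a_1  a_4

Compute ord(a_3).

The identity element is a_2 (its row matches the header).
a_3^1 = a_3
a_3^2 = a_3 * a_3 = a_1
a_3^3 = a_1 * a_3 = a_4
a_3^4 = a_4 * a_3 = a_5
a_3^5 = a_5 * a_3 = a_2
The first power of a_3 equal to the identity is a_3^5, so ord(a_3) = 5.

5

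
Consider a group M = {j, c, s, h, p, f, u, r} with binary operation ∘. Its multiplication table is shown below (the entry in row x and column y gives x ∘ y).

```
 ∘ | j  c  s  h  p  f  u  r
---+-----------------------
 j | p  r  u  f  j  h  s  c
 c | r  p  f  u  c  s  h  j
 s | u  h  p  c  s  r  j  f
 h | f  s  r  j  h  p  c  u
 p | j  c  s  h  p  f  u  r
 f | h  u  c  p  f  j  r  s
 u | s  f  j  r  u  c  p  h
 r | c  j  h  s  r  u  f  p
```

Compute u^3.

u^1 = u
u^2 = u ∘ u = p
u^3 = p ∘ u = u

u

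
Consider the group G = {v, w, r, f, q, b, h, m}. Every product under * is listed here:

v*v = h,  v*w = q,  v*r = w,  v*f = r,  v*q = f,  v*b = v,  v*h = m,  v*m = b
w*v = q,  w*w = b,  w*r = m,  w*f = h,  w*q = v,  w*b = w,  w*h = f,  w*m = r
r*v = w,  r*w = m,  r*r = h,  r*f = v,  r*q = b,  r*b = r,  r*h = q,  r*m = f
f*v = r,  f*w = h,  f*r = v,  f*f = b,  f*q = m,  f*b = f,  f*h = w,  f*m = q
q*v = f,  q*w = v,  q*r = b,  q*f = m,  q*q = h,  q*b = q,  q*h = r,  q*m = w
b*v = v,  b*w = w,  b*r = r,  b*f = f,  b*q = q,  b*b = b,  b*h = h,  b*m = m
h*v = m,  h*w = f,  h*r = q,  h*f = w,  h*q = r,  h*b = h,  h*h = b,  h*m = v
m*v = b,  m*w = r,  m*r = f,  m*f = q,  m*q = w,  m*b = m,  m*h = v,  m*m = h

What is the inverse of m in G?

v

First locate the identity: row b matches the header, so b is the identity.
Scan row m for b: m * v = b. Hence m^(-1) = v.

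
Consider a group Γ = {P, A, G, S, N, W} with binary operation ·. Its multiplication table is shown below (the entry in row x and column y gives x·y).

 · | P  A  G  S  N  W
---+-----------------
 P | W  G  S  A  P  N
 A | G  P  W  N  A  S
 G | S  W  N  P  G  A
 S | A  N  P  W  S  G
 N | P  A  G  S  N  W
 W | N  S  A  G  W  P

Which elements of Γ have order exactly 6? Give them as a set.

{A, S}

Identity is N. Compute the order of each non-identity element by repeated multiplication:
  P: P → W → N  (order 3)
  A: A → P → G → W → S → N  (order 6)
  G: G → N  (order 2)
  S: S → W → G → P → A → N  (order 6)
  W: W → P → N  (order 3)
Elements of order 6: {A, S}.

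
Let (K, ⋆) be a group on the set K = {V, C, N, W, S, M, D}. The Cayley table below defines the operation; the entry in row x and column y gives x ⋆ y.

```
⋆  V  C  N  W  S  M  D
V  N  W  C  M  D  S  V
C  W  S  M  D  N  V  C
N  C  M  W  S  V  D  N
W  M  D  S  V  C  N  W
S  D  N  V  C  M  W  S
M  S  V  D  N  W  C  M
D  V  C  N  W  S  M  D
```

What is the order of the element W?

The identity element is D (its row matches the header).
W^1 = W
W^2 = W ⋆ W = V
W^3 = V ⋆ W = M
W^4 = M ⋆ W = N
W^5 = N ⋆ W = S
W^6 = S ⋆ W = C
W^7 = C ⋆ W = D
The first power of W equal to the identity is W^7, so ord(W) = 7.

7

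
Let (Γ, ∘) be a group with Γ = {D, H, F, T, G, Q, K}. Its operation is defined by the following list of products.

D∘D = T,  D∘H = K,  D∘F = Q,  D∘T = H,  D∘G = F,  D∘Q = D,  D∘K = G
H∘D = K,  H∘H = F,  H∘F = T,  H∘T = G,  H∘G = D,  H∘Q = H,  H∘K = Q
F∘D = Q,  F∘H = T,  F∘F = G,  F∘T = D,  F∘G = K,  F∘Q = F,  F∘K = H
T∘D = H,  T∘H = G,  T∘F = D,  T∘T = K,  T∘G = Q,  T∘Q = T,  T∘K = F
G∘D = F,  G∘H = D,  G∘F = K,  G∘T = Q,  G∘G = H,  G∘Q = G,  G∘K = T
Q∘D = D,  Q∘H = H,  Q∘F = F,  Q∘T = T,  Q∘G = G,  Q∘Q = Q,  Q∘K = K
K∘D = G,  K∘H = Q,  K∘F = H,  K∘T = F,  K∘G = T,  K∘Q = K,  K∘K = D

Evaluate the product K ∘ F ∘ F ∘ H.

K ∘ F = H
H ∘ F = T
T ∘ H = G

G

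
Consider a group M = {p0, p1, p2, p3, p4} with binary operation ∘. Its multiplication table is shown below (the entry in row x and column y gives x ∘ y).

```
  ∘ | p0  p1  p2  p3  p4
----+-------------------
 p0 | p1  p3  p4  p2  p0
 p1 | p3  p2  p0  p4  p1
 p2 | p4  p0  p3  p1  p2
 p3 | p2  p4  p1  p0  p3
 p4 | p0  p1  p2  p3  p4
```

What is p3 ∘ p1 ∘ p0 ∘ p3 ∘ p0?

p4

p3 ∘ p1 = p4
p4 ∘ p0 = p0
p0 ∘ p3 = p2
p2 ∘ p0 = p4
(Structurally, M here is isomorphic to the cyclic group Z_5.)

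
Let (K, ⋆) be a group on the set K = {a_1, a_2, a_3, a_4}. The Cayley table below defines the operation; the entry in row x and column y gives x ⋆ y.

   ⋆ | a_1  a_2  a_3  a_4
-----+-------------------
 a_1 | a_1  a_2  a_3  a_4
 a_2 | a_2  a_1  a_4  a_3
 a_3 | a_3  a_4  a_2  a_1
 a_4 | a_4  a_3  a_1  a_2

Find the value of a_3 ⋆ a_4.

Read row a_3, column a_4: a_3 ⋆ a_4 = a_1.

a_1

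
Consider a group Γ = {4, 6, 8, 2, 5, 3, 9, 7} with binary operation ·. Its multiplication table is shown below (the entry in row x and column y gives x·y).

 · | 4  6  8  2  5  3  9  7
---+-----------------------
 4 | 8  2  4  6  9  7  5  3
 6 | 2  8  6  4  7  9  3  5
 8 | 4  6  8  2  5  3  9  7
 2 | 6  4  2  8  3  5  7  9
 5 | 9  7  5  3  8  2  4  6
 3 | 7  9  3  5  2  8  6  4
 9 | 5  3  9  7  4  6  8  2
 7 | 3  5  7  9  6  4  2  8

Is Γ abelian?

Yes

Check whether the table is symmetric across its main diagonal.
Every entry (row x, col y) equals the entry (row y, col x), so Γ is abelian.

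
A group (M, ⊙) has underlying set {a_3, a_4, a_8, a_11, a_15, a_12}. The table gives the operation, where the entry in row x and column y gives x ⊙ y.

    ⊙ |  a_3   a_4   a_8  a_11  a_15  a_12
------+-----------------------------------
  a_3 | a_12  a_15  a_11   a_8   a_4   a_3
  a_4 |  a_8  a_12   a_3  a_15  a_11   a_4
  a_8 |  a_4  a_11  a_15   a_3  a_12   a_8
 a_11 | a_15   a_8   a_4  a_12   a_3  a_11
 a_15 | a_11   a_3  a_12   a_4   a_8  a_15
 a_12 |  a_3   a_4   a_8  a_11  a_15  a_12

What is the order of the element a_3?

2

The identity element is a_12 (its row matches the header).
a_3^1 = a_3
a_3^2 = a_3 ⊙ a_3 = a_12
The first power of a_3 equal to the identity is a_3^2, so ord(a_3) = 2.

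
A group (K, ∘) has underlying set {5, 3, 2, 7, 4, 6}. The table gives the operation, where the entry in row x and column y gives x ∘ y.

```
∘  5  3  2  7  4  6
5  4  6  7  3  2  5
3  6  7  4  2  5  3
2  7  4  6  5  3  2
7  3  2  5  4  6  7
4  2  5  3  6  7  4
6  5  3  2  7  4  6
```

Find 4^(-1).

First locate the identity: row 6 matches the header, so 6 is the identity.
Scan row 4 for 6: 4 ∘ 7 = 6. Hence 4^(-1) = 7.

7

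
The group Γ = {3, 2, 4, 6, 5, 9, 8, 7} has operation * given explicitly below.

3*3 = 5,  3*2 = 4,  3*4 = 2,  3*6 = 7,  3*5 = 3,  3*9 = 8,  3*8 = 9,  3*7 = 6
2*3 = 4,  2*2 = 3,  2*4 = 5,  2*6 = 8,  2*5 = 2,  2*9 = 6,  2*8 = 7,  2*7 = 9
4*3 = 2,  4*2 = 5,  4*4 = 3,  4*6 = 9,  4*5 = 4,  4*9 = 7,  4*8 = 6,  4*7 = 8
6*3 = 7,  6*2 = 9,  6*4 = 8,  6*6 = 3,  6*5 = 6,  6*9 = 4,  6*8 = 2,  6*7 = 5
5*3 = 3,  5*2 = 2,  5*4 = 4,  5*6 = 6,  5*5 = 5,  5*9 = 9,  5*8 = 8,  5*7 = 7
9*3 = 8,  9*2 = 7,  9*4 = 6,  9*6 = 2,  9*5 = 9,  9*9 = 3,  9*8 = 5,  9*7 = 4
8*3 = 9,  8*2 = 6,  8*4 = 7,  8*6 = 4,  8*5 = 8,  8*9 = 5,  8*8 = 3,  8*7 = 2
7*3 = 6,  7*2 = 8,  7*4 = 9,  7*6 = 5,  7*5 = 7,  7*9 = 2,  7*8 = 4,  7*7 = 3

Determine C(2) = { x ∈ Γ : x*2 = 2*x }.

Compare row 2 with column 2 entry by entry.
3*2 = 4 = 2*3, so 3 commutes with 2.
8*2 = 6 but 2*8 = 7, so 8 does not.
Collecting the elements that commute with 2: C(2) = {2, 3, 4, 5}.

{2, 3, 4, 5}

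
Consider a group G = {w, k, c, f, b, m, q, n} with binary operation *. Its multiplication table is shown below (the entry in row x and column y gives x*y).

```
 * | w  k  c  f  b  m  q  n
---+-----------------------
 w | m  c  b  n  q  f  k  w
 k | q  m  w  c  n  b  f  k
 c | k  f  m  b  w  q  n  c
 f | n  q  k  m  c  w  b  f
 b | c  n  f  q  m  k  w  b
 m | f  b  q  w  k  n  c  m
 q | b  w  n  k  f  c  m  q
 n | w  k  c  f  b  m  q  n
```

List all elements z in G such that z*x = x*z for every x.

{m, n}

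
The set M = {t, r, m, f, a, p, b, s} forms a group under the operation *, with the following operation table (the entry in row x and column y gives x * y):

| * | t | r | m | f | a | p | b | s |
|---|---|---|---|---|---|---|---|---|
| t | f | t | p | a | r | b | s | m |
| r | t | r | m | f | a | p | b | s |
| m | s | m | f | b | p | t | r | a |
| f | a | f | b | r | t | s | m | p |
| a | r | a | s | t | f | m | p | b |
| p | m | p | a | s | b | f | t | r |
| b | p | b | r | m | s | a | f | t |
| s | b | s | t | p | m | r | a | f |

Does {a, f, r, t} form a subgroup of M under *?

Yes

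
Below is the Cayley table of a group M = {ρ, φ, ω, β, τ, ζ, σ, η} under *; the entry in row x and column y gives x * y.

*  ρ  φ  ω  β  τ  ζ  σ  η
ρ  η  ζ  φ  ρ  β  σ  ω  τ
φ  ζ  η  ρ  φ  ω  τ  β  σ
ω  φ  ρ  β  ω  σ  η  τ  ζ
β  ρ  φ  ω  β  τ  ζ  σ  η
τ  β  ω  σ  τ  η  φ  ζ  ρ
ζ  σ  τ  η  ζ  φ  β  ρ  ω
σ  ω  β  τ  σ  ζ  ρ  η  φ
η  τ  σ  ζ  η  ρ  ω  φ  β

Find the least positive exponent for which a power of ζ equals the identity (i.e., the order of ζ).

The identity element is β (its row matches the header).
ζ^1 = ζ
ζ^2 = ζ * ζ = β
The first power of ζ equal to the identity is ζ^2, so ord(ζ) = 2.
(Structurally, M here is isomorphic to Z_2 x Z_4.)

2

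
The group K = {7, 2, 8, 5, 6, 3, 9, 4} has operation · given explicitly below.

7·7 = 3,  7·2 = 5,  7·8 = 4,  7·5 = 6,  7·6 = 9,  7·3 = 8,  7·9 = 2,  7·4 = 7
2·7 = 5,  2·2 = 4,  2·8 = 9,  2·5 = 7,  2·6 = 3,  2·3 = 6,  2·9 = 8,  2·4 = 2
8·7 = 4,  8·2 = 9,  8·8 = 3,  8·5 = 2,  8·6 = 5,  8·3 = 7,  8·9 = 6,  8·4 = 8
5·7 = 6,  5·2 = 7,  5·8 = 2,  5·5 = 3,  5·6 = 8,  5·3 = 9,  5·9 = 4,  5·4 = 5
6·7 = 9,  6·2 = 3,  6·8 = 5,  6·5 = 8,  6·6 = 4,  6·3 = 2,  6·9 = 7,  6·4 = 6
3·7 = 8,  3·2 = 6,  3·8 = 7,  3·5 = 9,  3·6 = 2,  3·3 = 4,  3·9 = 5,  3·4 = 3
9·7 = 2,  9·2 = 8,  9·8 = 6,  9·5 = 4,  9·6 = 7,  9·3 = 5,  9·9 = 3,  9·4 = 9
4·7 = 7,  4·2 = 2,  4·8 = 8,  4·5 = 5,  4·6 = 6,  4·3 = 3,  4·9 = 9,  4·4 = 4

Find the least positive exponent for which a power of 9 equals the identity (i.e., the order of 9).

The identity element is 4 (its row matches the header).
9^1 = 9
9^2 = 9·9 = 3
9^3 = 3·9 = 5
9^4 = 5·9 = 4
The first power of 9 equal to the identity is 9^4, so ord(9) = 4.
(Structurally, K here is isomorphic to Z_2 x Z_4.)

4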